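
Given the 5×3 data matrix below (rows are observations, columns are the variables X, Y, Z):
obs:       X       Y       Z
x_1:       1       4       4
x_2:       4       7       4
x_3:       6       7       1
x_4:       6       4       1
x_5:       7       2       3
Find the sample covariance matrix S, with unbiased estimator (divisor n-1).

Step 1 — column means:
  mean(X) = (1 + 4 + 6 + 6 + 7) / 5 = 24/5 = 4.8
  mean(Y) = (4 + 7 + 7 + 4 + 2) / 5 = 24/5 = 4.8
  mean(Z) = (4 + 4 + 1 + 1 + 3) / 5 = 13/5 = 2.6

Step 2 — sample covariance S[i,j] = (1/(n-1)) · Σ_k (x_{k,i} - mean_i) · (x_{k,j} - mean_j), with n-1 = 4.
  S[X,X] = ((-3.8)·(-3.8) + (-0.8)·(-0.8) + (1.2)·(1.2) + (1.2)·(1.2) + (2.2)·(2.2)) / 4 = 22.8/4 = 5.7
  S[X,Y] = ((-3.8)·(-0.8) + (-0.8)·(2.2) + (1.2)·(2.2) + (1.2)·(-0.8) + (2.2)·(-2.8)) / 4 = -3.2/4 = -0.8
  S[X,Z] = ((-3.8)·(1.4) + (-0.8)·(1.4) + (1.2)·(-1.6) + (1.2)·(-1.6) + (2.2)·(0.4)) / 4 = -9.4/4 = -2.35
  S[Y,Y] = ((-0.8)·(-0.8) + (2.2)·(2.2) + (2.2)·(2.2) + (-0.8)·(-0.8) + (-2.8)·(-2.8)) / 4 = 18.8/4 = 4.7
  S[Y,Z] = ((-0.8)·(1.4) + (2.2)·(1.4) + (2.2)·(-1.6) + (-0.8)·(-1.6) + (-2.8)·(0.4)) / 4 = -1.4/4 = -0.35
  S[Z,Z] = ((1.4)·(1.4) + (1.4)·(1.4) + (-1.6)·(-1.6) + (-1.6)·(-1.6) + (0.4)·(0.4)) / 4 = 9.2/4 = 2.3

S is symmetric (S[j,i] = S[i,j]). Assembling:

S = [[5.7, -0.8, -2.35],
 [-0.8, 4.7, -0.35],
 [-2.35, -0.35, 2.3]]


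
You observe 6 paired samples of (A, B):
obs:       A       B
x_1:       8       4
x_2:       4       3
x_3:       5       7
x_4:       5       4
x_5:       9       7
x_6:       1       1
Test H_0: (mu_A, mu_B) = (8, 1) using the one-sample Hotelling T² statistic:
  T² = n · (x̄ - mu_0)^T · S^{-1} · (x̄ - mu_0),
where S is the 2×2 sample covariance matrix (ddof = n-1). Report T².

Step 1 — sample mean vector:
  mean(A) = (8 + 4 + 5 + 5 + 9 + 1) / 6 = 32/6 = 5.3333
  mean(B) = (4 + 3 + 7 + 4 + 7 + 1) / 6 = 26/6 = 4.3333
  x̄ = (5.3333, 4.3333),  deviation x̄ - mu_0 = (5.3333, 4.3333) - (8, 1) = (-2.6667, 3.3333).

Step 2 — sample covariance matrix, S[i,j] = (1/(n-1)) · Σ_k (x_{k,i} - mean_i) · (x_{k,j} - mean_j), divisor n-1 = 5:
  S[A,A] = ((2.6667)·(2.6667) + (-1.3333)·(-1.3333) + (-0.3333)·(-0.3333) + (-0.3333)·(-0.3333) + (3.6667)·(3.6667) + (-4.3333)·(-4.3333)) / 5 = 41.3333/5 = 8.2667
  S[A,B] = ((2.6667)·(-0.3333) + (-1.3333)·(-1.3333) + (-0.3333)·(2.6667) + (-0.3333)·(-0.3333) + (3.6667)·(2.6667) + (-4.3333)·(-3.3333)) / 5 = 24.3333/5 = 4.8667
  S[B,B] = ((-0.3333)·(-0.3333) + (-1.3333)·(-1.3333) + (2.6667)·(2.6667) + (-0.3333)·(-0.3333) + (2.6667)·(2.6667) + (-3.3333)·(-3.3333)) / 5 = 27.3333/5 = 5.4667
  S = [[8.2667, 4.8667],
 [4.8667, 5.4667]].

Step 3 — invert S. det(S) = 8.2667·5.4667 - (4.8667)² = 21.5067.
  S^{-1} = (1/det) · [[d, -b], [-b, a]] = [[0.2542, -0.2263],
 [-0.2263, 0.3844]].

Step 4 — quadratic form (x̄ - mu_0)^T · S^{-1} · (x̄ - mu_0):
  S^{-1} · (x̄ - mu_0) = (-1.4321, 1.8847),
  (x̄ - mu_0)^T · [...] = (-2.6667)·(-1.4321) + (3.3333)·(1.8847) = 10.1013.

Step 5 — scale by n: T² = 6 · 10.1013 = 60.6076.

T² ≈ 60.6076


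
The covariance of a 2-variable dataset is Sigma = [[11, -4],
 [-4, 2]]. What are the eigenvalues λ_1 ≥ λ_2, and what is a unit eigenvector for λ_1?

Step 1 — characteristic polynomial of 2×2 Sigma:
  det(Sigma - λI) = λ² - trace · λ + det = 0.
  trace = 11 + 2 = 13, det = 11·2 - (-4)² = 6.
Step 2 — discriminant:
  Δ = trace² - 4·det = 169 - 24 = 145.
Step 3 — eigenvalues:
  λ = (trace ± √Δ)/2 = (13 ± 12.0416)/2,
  λ_1 = 12.5208,  λ_2 = 0.4792.

Step 4 — unit eigenvector for λ_1: solve (Sigma - λ_1 I)v = 0. First row:
  (11 - 12.5208)·v_x + (-4)·v_y = 0, i.e. (-1.5208)·v_x + (-4)·v_y = 0,
  so v ∝ (b, λ_1 - a) = (-4, 1.5208); multiply by -1 so the first entry is positive: u = (4, -1.5208).
  ||u|| = √((4)² + (-1.5208)²) = √(18.3128) ≈ 4.2793,
  v_1 = u/||u|| ≈ (0.9347, -0.3554) (||v_1|| = 1).

λ_1 = 12.5208,  λ_2 = 0.4792;  v_1 ≈ (0.9347, -0.3554)


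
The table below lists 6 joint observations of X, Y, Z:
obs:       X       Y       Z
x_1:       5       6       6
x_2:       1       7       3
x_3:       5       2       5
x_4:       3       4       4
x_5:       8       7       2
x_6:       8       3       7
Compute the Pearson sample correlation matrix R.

Step 1 — column means:
  mean(X) = (5 + 1 + 5 + 3 + 8 + 8) / 6 = 30/6 = 5
  mean(Y) = (6 + 7 + 2 + 4 + 7 + 3) / 6 = 29/6 = 4.8333
  mean(Z) = (6 + 3 + 5 + 4 + 2 + 7) / 6 = 27/6 = 4.5

Step 2 — sample variances and covariances s[i,j] = (1/(n-1)) · Σ_k (x_{k,i} - mean_i) · (x_{k,j} - mean_j), with n-1 = 5:
  s[X,X] = ((0)·(0) + (-4)·(-4) + (0)·(0) + (-2)·(-2) + (3)·(3) + (3)·(3)) / 5 = 38/5 = 7.6
  s[X,Y] = ((0)·(1.1667) + (-4)·(2.1667) + (0)·(-2.8333) + (-2)·(-0.8333) + (3)·(2.1667) + (3)·(-1.8333)) / 5 = -6/5 = -1.2
  s[X,Z] = ((0)·(1.5) + (-4)·(-1.5) + (0)·(0.5) + (-2)·(-0.5) + (3)·(-2.5) + (3)·(2.5)) / 5 = 7/5 = 1.4
  s[Y,Y] = ((1.1667)·(1.1667) + (2.1667)·(2.1667) + (-2.8333)·(-2.8333) + (-0.8333)·(-0.8333) + (2.1667)·(2.1667) + (-1.8333)·(-1.8333)) / 5 = 22.8333/5 = 4.5667
  s[Y,Z] = ((1.1667)·(1.5) + (2.1667)·(-1.5) + (-2.8333)·(0.5) + (-0.8333)·(-0.5) + (2.1667)·(-2.5) + (-1.8333)·(2.5)) / 5 = -12.5/5 = -2.5
  s[Z,Z] = ((1.5)·(1.5) + (-1.5)·(-1.5) + (0.5)·(0.5) + (-0.5)·(-0.5) + (-2.5)·(-2.5) + (2.5)·(2.5)) / 5 = 17.5/5 = 3.5
  Sample standard deviations s_i = √(s[i,i]):
  s(X) = √(7.6) = 2.7568
  s(Y) = √(4.5667) = 2.137
  s(Z) = √(3.5) = 1.8708

Step 3 — r_{ij} = s_{ij} / (s_i · s_j):
  r[X,X] = 1 (diagonal).
  r[X,Y] = -1.2 / (2.7568 · 2.137) = -1.2 / 5.8912 = -0.2037
  r[X,Z] = 1.4 / (2.7568 · 1.8708) = 1.4 / 5.1575 = 0.2714
  r[Y,Y] = 1 (diagonal).
  r[Y,Z] = -2.5 / (2.137 · 1.8708) = -2.5 / 3.9979 = -0.6253
  r[Z,Z] = 1 (diagonal).

R is symmetric with unit diagonal. Assembling:

R = [[1, -0.2037, 0.2714],
 [-0.2037, 1, -0.6253],
 [0.2714, -0.6253, 1]]


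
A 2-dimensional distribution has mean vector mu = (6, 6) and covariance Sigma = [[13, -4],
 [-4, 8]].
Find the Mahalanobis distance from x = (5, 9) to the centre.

Step 1 — centre the observation: (x - mu) = (-1, 3).

Step 2 — invert Sigma. det(Sigma) = 13·8 - (-4)² = 88.
  Sigma^{-1} = (1/det) · [[d, -b], [-b, a]] = [[0.0909, 0.0455],
 [0.0455, 0.1477]].

Step 3 — form the quadratic (x - mu)^T · Sigma^{-1} · (x - mu):
  Sigma^{-1} · (x - mu) = (0.0455, 0.3977).
  (x - mu)^T · [Sigma^{-1} · (x - mu)] = (-1)·(0.0455) + (3)·(0.3977) = 1.1477.

Step 4 — take square root: d = √(1.1477) ≈ 1.0713.

d(x, mu) = √(1.1477) ≈ 1.0713


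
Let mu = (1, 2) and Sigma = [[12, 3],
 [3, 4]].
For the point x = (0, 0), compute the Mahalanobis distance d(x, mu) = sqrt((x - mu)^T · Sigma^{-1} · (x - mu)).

Step 1 — centre the observation: (x - mu) = (-1, -2).

Step 2 — invert Sigma. det(Sigma) = 12·4 - (3)² = 39.
  Sigma^{-1} = (1/det) · [[d, -b], [-b, a]] = [[0.1026, -0.0769],
 [-0.0769, 0.3077]].

Step 3 — form the quadratic (x - mu)^T · Sigma^{-1} · (x - mu):
  Sigma^{-1} · (x - mu) = (0.0513, -0.5385).
  (x - mu)^T · [Sigma^{-1} · (x - mu)] = (-1)·(0.0513) + (-2)·(-0.5385) = 1.0256.

Step 4 — take square root: d = √(1.0256) ≈ 1.0127.

d(x, mu) = √(1.0256) ≈ 1.0127


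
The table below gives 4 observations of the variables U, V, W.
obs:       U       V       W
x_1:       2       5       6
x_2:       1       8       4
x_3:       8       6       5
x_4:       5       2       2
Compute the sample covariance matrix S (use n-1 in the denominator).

Step 1 — column means:
  mean(U) = (2 + 1 + 8 + 5) / 4 = 16/4 = 4
  mean(V) = (5 + 8 + 6 + 2) / 4 = 21/4 = 5.25
  mean(W) = (6 + 4 + 5 + 2) / 4 = 17/4 = 4.25

Step 2 — sample covariance S[i,j] = (1/(n-1)) · Σ_k (x_{k,i} - mean_i) · (x_{k,j} - mean_j), with n-1 = 3.
  S[U,U] = ((-2)·(-2) + (-3)·(-3) + (4)·(4) + (1)·(1)) / 3 = 30/3 = 10
  S[U,V] = ((-2)·(-0.25) + (-3)·(2.75) + (4)·(0.75) + (1)·(-3.25)) / 3 = -8/3 = -2.6667
  S[U,W] = ((-2)·(1.75) + (-3)·(-0.25) + (4)·(0.75) + (1)·(-2.25)) / 3 = -2/3 = -0.6667
  S[V,V] = ((-0.25)·(-0.25) + (2.75)·(2.75) + (0.75)·(0.75) + (-3.25)·(-3.25)) / 3 = 18.75/3 = 6.25
  S[V,W] = ((-0.25)·(1.75) + (2.75)·(-0.25) + (0.75)·(0.75) + (-3.25)·(-2.25)) / 3 = 6.75/3 = 2.25
  S[W,W] = ((1.75)·(1.75) + (-0.25)·(-0.25) + (0.75)·(0.75) + (-2.25)·(-2.25)) / 3 = 8.75/3 = 2.9167

S is symmetric (S[j,i] = S[i,j]). Assembling:

S = [[10, -2.6667, -0.6667],
 [-2.6667, 6.25, 2.25],
 [-0.6667, 2.25, 2.9167]]


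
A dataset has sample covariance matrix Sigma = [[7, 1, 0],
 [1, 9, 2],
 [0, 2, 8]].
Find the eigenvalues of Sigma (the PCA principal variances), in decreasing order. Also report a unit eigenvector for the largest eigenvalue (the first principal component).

Step 1 — characteristic polynomial p(λ) = det(λI - Sigma) = λ³ - tr·λ² + c_1·λ - det, where tr = trace, c_1 = sum of the principal 2×2 minors, det = det(Sigma):
  tr = 7 + 9 + 8 = 24,
  c_1 = (7·9 - (1)²) + (7·8 - (0)²) + (9·8 - (2)²) = 62 + 56 + 68 = 186,
  det = 7·(9·8 - (2)²) - (1)·((1)·8 - (2)·(0)) + (0)·((1)·(2) - 9·(0)) = 7·(68) - (1)·(8) + (0)·(2) = 468.
  So p(λ) = λ³ - 24λ² + 186λ - 468.
Step 2 — look for an integer root (rational root theorem: any rational root is an integer divisor of 468). Testing λ = 6:
  p(6) = 216 - 864 + 1116 - 468 = 0  ✓
  Dividing out (λ - 6): p(λ) = (λ - 6)(λ² - 18λ + 78).
Step 3 — remaining eigenvalues from the quadratic λ² - 18λ + 78 = 0:
  Δ = 18² - 4·78 = 324 - 312 = 12,  λ = (18 ± √12)/2 = (18 ± 3.4641)/2 ≈ 10.7321 or 7.2679.
  Sorted: λ_1 = 10.7321,  λ_2 = 7.2679,  λ_3 = 6  (check: sum = 24 = tr ✓).

Step 4 — unit eigenvector for λ_1 ≈ 10.7321: v spans the null space of (Sigma - λ_1 I), whose rows are
  r_1 = (-3.7321, 1, 0),  r_2 = (1, -1.7321, 2),  r_3 = (0, 2, -2.7321).
  v is orthogonal to every row, so take v ∝ r_1 × r_2 = ((1)·(2) - (0)·(-1.7321), (0)·(1) - (-3.7321)·(2), (-3.7321)·(-1.7321) - (1)·(1)) ≈ (2, 7.4641, 5.4641).
  Let u = (2, 7.4641, 5.4641).
  ||u|| = √((2)² + (7.4641)² + (5.4641)²) = √(89.5692) ≈ 9.4641,  v_1 = u/||u|| ≈ (0.2113, 0.7887, 0.5774) (||v_1|| = 1).

λ_1 = 10.7321,  λ_2 = 7.2679,  λ_3 = 6;  v_1 ≈ (0.2113, 0.7887, 0.5774)


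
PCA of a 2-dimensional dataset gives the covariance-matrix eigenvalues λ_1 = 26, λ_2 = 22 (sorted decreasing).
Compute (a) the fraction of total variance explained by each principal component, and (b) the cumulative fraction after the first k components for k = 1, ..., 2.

Step 1 — total variance = trace(Sigma) = Σ λ_i = 26 + 22 = 48.

Step 2 — fraction explained by component i = λ_i / Σ λ:
  PC1: 26/48 = 0.5417
  PC2: 22/48 = 0.4583

Step 3 — cumulative fraction after k components = (λ_1 + ... + λ_k) / Σ λ:
  k = 1: 26/48 = 0.5417
  k = 2: (26 + 22)/48 = 48/48 = 1

Summary (fraction, with percent):

explained: PC1 0.5417 (54.17%), PC2 0.4583 (45.83%);  cumulative: 0.5417, 1


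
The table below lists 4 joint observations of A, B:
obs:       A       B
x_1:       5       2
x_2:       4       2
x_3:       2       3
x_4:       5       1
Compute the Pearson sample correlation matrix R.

Step 1 — column means:
  mean(A) = (5 + 4 + 2 + 5) / 4 = 16/4 = 4
  mean(B) = (2 + 2 + 3 + 1) / 4 = 8/4 = 2

Step 2 — sample variances and covariances s[i,j] = (1/(n-1)) · Σ_k (x_{k,i} - mean_i) · (x_{k,j} - mean_j), with n-1 = 3:
  s[A,A] = ((1)·(1) + (0)·(0) + (-2)·(-2) + (1)·(1)) / 3 = 6/3 = 2
  s[A,B] = ((1)·(0) + (0)·(0) + (-2)·(1) + (1)·(-1)) / 3 = -3/3 = -1
  s[B,B] = ((0)·(0) + (0)·(0) + (1)·(1) + (-1)·(-1)) / 3 = 2/3 = 0.6667
  Sample standard deviations s_i = √(s[i,i]):
  s(A) = √(2) = 1.4142
  s(B) = √(0.6667) = 0.8165

Step 3 — r_{ij} = s_{ij} / (s_i · s_j):
  r[A,A] = 1 (diagonal).
  r[A,B] = -1 / (1.4142 · 0.8165) = -1 / 1.1547 = -0.866
  r[B,B] = 1 (diagonal).

R is symmetric with unit diagonal. Assembling:

R = [[1, -0.866],
 [-0.866, 1]]


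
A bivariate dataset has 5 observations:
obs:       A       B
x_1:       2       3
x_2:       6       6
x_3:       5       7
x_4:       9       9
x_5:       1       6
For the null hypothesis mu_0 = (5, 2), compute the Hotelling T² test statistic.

Step 1 — sample mean vector:
  mean(A) = (2 + 6 + 5 + 9 + 1) / 5 = 23/5 = 4.6
  mean(B) = (3 + 6 + 7 + 9 + 6) / 5 = 31/5 = 6.2
  x̄ = (4.6, 6.2),  deviation x̄ - mu_0 = (4.6, 6.2) - (5, 2) = (-0.4, 4.2).

Step 2 — sample covariance matrix, S[i,j] = (1/(n-1)) · Σ_k (x_{k,i} - mean_i) · (x_{k,j} - mean_j), divisor n-1 = 4:
  S[A,A] = ((-2.6)·(-2.6) + (1.4)·(1.4) + (0.4)·(0.4) + (4.4)·(4.4) + (-3.6)·(-3.6)) / 4 = 41.2/4 = 10.3
  S[A,B] = ((-2.6)·(-3.2) + (1.4)·(-0.2) + (0.4)·(0.8) + (4.4)·(2.8) + (-3.6)·(-0.2)) / 4 = 21.4/4 = 5.35
  S[B,B] = ((-3.2)·(-3.2) + (-0.2)·(-0.2) + (0.8)·(0.8) + (2.8)·(2.8) + (-0.2)·(-0.2)) / 4 = 18.8/4 = 4.7
  S = [[10.3, 5.35],
 [5.35, 4.7]].

Step 3 — invert S. det(S) = 10.3·4.7 - (5.35)² = 19.7875.
  S^{-1} = (1/det) · [[d, -b], [-b, a]] = [[0.2375, -0.2704],
 [-0.2704, 0.5205]].

Step 4 — quadratic form (x̄ - mu_0)^T · S^{-1} · (x̄ - mu_0):
  S^{-1} · (x̄ - mu_0) = (-1.2306, 2.2944),
  (x̄ - mu_0)^T · [...] = (-0.4)·(-1.2306) + (4.2)·(2.2944) = 10.1286.

Step 5 — scale by n: T² = 5 · 10.1286 = 50.6431.

T² ≈ 50.6431


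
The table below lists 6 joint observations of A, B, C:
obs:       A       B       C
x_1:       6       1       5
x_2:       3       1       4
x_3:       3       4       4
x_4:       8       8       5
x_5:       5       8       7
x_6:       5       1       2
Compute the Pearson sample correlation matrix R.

Step 1 — column means:
  mean(A) = (6 + 3 + 3 + 8 + 5 + 5) / 6 = 30/6 = 5
  mean(B) = (1 + 1 + 4 + 8 + 8 + 1) / 6 = 23/6 = 3.8333
  mean(C) = (5 + 4 + 4 + 5 + 7 + 2) / 6 = 27/6 = 4.5

Step 2 — sample variances and covariances s[i,j] = (1/(n-1)) · Σ_k (x_{k,i} - mean_i) · (x_{k,j} - mean_j), with n-1 = 5:
  s[A,A] = ((1)·(1) + (-2)·(-2) + (-2)·(-2) + (3)·(3) + (0)·(0) + (0)·(0)) / 5 = 18/5 = 3.6
  s[A,B] = ((1)·(-2.8333) + (-2)·(-2.8333) + (-2)·(0.1667) + (3)·(4.1667) + (0)·(4.1667) + (0)·(-2.8333)) / 5 = 15/5 = 3
  s[A,C] = ((1)·(0.5) + (-2)·(-0.5) + (-2)·(-0.5) + (3)·(0.5) + (0)·(2.5) + (0)·(-2.5)) / 5 = 4/5 = 0.8
  s[B,B] = ((-2.8333)·(-2.8333) + (-2.8333)·(-2.8333) + (0.1667)·(0.1667) + (4.1667)·(4.1667) + (4.1667)·(4.1667) + (-2.8333)·(-2.8333)) / 5 = 58.8333/5 = 11.7667
  s[B,C] = ((-2.8333)·(0.5) + (-2.8333)·(-0.5) + (0.1667)·(-0.5) + (4.1667)·(0.5) + (4.1667)·(2.5) + (-2.8333)·(-2.5)) / 5 = 19.5/5 = 3.9
  s[C,C] = ((0.5)·(0.5) + (-0.5)·(-0.5) + (-0.5)·(-0.5) + (0.5)·(0.5) + (2.5)·(2.5) + (-2.5)·(-2.5)) / 5 = 13.5/5 = 2.7
  Sample standard deviations s_i = √(s[i,i]):
  s(A) = √(3.6) = 1.8974
  s(B) = √(11.7667) = 3.4303
  s(C) = √(2.7) = 1.6432

Step 3 — r_{ij} = s_{ij} / (s_i · s_j):
  r[A,A] = 1 (diagonal).
  r[A,B] = 3 / (1.8974 · 3.4303) = 3 / 6.5085 = 0.4609
  r[A,C] = 0.8 / (1.8974 · 1.6432) = 0.8 / 3.1177 = 0.2566
  r[B,B] = 1 (diagonal).
  r[B,C] = 3.9 / (3.4303 · 1.6432) = 3.9 / 5.6365 = 0.6919
  r[C,C] = 1 (diagonal).

R is symmetric with unit diagonal. Assembling:

R = [[1, 0.4609, 0.2566],
 [0.4609, 1, 0.6919],
 [0.2566, 0.6919, 1]]


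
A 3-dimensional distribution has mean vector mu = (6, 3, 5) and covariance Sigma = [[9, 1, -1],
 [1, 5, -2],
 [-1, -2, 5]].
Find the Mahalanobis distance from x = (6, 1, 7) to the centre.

Step 1 — centre the observation: (x - mu) = (0, -2, 2).

Step 2 — invert Sigma (cofactor / det for 3×3, or solve directly):
  Sigma^{-1} = [[0.1148, -0.0164, 0.0164],
 [-0.0164, 0.2404, 0.0929],
 [0.0164, 0.0929, 0.2404]].

Step 3 — form the quadratic (x - mu)^T · Sigma^{-1} · (x - mu):
  Sigma^{-1} · (x - mu) = (0.0656, -0.2951, 0.2951).
  (x - mu)^T · [Sigma^{-1} · (x - mu)] = (0)·(0.0656) + (-2)·(-0.2951) + (2)·(0.2951) = 1.1803.

Step 4 — take square root: d = √(1.1803) ≈ 1.0864.

d(x, mu) = √(1.1803) ≈ 1.0864


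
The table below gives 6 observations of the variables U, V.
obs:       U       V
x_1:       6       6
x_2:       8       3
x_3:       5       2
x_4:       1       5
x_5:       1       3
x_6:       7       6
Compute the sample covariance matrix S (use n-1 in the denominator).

Step 1 — column means:
  mean(U) = (6 + 8 + 5 + 1 + 1 + 7) / 6 = 28/6 = 4.6667
  mean(V) = (6 + 3 + 2 + 5 + 3 + 6) / 6 = 25/6 = 4.1667

Step 2 — sample covariance S[i,j] = (1/(n-1)) · Σ_k (x_{k,i} - mean_i) · (x_{k,j} - mean_j), with n-1 = 5.
  S[U,U] = ((1.3333)·(1.3333) + (3.3333)·(3.3333) + (0.3333)·(0.3333) + (-3.6667)·(-3.6667) + (-3.6667)·(-3.6667) + (2.3333)·(2.3333)) / 5 = 45.3333/5 = 9.0667
  S[U,V] = ((1.3333)·(1.8333) + (3.3333)·(-1.1667) + (0.3333)·(-2.1667) + (-3.6667)·(0.8333) + (-3.6667)·(-1.1667) + (2.3333)·(1.8333)) / 5 = 3.3333/5 = 0.6667
  S[V,V] = ((1.8333)·(1.8333) + (-1.1667)·(-1.1667) + (-2.1667)·(-2.1667) + (0.8333)·(0.8333) + (-1.1667)·(-1.1667) + (1.8333)·(1.8333)) / 5 = 14.8333/5 = 2.9667

S is symmetric (S[j,i] = S[i,j]). Assembling:

S = [[9.0667, 0.6667],
 [0.6667, 2.9667]]


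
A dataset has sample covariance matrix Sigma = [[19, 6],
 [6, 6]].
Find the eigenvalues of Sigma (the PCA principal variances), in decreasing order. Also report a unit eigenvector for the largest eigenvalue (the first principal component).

Step 1 — characteristic polynomial of 2×2 Sigma:
  det(Sigma - λI) = λ² - trace · λ + det = 0.
  trace = 19 + 6 = 25, det = 19·6 - (6)² = 78.
Step 2 — discriminant:
  Δ = trace² - 4·det = 625 - 312 = 313.
Step 3 — eigenvalues:
  λ = (trace ± √Δ)/2 = (25 ± 17.6918)/2,
  λ_1 = 21.3459,  λ_2 = 3.6541.

Step 4 — unit eigenvector for λ_1: solve (Sigma - λ_1 I)v = 0. First row:
  (19 - 21.3459)·v_x + (6)·v_y = 0, i.e. (-2.3459)·v_x + (6)·v_y = 0,
  so v ∝ (b, λ_1 - a) = (6, 2.3459) = u.
  ||u|| = √((6)² + (2.3459)²) = √(41.5033) ≈ 6.4423,
  v_1 = u/||u|| ≈ (0.9313, 0.3641) (||v_1|| = 1).

λ_1 = 21.3459,  λ_2 = 3.6541;  v_1 ≈ (0.9313, 0.3641)


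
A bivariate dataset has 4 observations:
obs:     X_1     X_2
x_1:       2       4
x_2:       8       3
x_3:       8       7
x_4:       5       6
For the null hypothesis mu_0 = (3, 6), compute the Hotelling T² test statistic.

Step 1 — sample mean vector:
  mean(X_1) = (2 + 8 + 8 + 5) / 4 = 23/4 = 5.75
  mean(X_2) = (4 + 3 + 7 + 6) / 4 = 20/4 = 5
  x̄ = (5.75, 5),  deviation x̄ - mu_0 = (5.75, 5) - (3, 6) = (2.75, -1).

Step 2 — sample covariance matrix, S[i,j] = (1/(n-1)) · Σ_k (x_{k,i} - mean_i) · (x_{k,j} - mean_j), divisor n-1 = 3:
  S[X_1,X_1] = ((-3.75)·(-3.75) + (2.25)·(2.25) + (2.25)·(2.25) + (-0.75)·(-0.75)) / 3 = 24.75/3 = 8.25
  S[X_1,X_2] = ((-3.75)·(-1) + (2.25)·(-2) + (2.25)·(2) + (-0.75)·(1)) / 3 = 3/3 = 1
  S[X_2,X_2] = ((-1)·(-1) + (-2)·(-2) + (2)·(2) + (1)·(1)) / 3 = 10/3 = 3.3333
  S = [[8.25, 1],
 [1, 3.3333]].

Step 3 — invert S. det(S) = 8.25·3.3333 - (1)² = 26.5.
  S^{-1} = (1/det) · [[d, -b], [-b, a]] = [[0.1258, -0.0377],
 [-0.0377, 0.3113]].

Step 4 — quadratic form (x̄ - mu_0)^T · S^{-1} · (x̄ - mu_0):
  S^{-1} · (x̄ - mu_0) = (0.3836, -0.4151),
  (x̄ - mu_0)^T · [...] = (2.75)·(0.3836) + (-1)·(-0.4151) = 1.4701.

Step 5 — scale by n: T² = 4 · 1.4701 = 5.8805.

T² ≈ 5.8805


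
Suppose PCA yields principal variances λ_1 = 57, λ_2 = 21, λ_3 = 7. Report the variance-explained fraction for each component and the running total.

Step 1 — total variance = trace(Sigma) = Σ λ_i = 57 + 21 + 7 = 85.

Step 2 — fraction explained by component i = λ_i / Σ λ:
  PC1: 57/85 = 0.6706
  PC2: 21/85 = 0.2471
  PC3: 7/85 = 0.0824

Step 3 — cumulative fraction after k components = (λ_1 + ... + λ_k) / Σ λ:
  k = 1: 57/85 = 0.6706
  k = 2: (57 + 21)/85 = 78/85 = 0.9176
  k = 3: (57 + 21 + 7)/85 = 85/85 = 1

Summary (fraction, with percent):

explained: PC1 0.6706 (67.06%), PC2 0.2471 (24.71%), PC3 0.0824 (8.24%);  cumulative: 0.6706, 0.9176, 1


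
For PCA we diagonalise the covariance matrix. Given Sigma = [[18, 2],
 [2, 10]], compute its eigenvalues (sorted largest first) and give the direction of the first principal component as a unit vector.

Step 1 — characteristic polynomial of 2×2 Sigma:
  det(Sigma - λI) = λ² - trace · λ + det = 0.
  trace = 18 + 10 = 28, det = 18·10 - (2)² = 176.
Step 2 — discriminant:
  Δ = trace² - 4·det = 784 - 704 = 80.
Step 3 — eigenvalues:
  λ = (trace ± √Δ)/2 = (28 ± 8.9443)/2,
  λ_1 = 18.4721,  λ_2 = 9.5279.

Step 4 — unit eigenvector for λ_1: solve (Sigma - λ_1 I)v = 0. First row:
  (18 - 18.4721)·v_x + (2)·v_y = 0, i.e. (-0.4721)·v_x + (2)·v_y = 0,
  so v ∝ (b, λ_1 - a) = (2, 0.4721) = u.
  ||u|| = √((2)² + (0.4721)²) = √(4.2229) ≈ 2.055,
  v_1 = u/||u|| ≈ (0.9732, 0.2298) (||v_1|| = 1).

λ_1 = 18.4721,  λ_2 = 9.5279;  v_1 ≈ (0.9732, 0.2298)


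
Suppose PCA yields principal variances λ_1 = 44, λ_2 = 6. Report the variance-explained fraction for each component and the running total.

Step 1 — total variance = trace(Sigma) = Σ λ_i = 44 + 6 = 50.

Step 2 — fraction explained by component i = λ_i / Σ λ:
  PC1: 44/50 = 0.88
  PC2: 6/50 = 0.12

Step 3 — cumulative fraction after k components = (λ_1 + ... + λ_k) / Σ λ:
  k = 1: 44/50 = 0.88
  k = 2: (44 + 6)/50 = 50/50 = 1

Summary (fraction, with percent):

explained: PC1 0.88 (88%), PC2 0.12 (12%);  cumulative: 0.88, 1


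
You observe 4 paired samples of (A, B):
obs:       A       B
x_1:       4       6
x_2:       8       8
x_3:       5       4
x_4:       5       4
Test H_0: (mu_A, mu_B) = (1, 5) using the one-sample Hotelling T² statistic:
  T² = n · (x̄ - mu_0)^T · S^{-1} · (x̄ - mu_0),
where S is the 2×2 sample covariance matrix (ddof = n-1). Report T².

Step 1 — sample mean vector:
  mean(A) = (4 + 8 + 5 + 5) / 4 = 22/4 = 5.5
  mean(B) = (6 + 8 + 4 + 4) / 4 = 22/4 = 5.5
  x̄ = (5.5, 5.5),  deviation x̄ - mu_0 = (5.5, 5.5) - (1, 5) = (4.5, 0.5).

Step 2 — sample covariance matrix, S[i,j] = (1/(n-1)) · Σ_k (x_{k,i} - mean_i) · (x_{k,j} - mean_j), divisor n-1 = 3:
  S[A,A] = ((-1.5)·(-1.5) + (2.5)·(2.5) + (-0.5)·(-0.5) + (-0.5)·(-0.5)) / 3 = 9/3 = 3
  S[A,B] = ((-1.5)·(0.5) + (2.5)·(2.5) + (-0.5)·(-1.5) + (-0.5)·(-1.5)) / 3 = 7/3 = 2.3333
  S[B,B] = ((0.5)·(0.5) + (2.5)·(2.5) + (-1.5)·(-1.5) + (-1.5)·(-1.5)) / 3 = 11/3 = 3.6667
  S = [[3, 2.3333],
 [2.3333, 3.6667]].

Step 3 — invert S. det(S) = 3·3.6667 - (2.3333)² = 5.5556.
  S^{-1} = (1/det) · [[d, -b], [-b, a]] = [[0.66, -0.42],
 [-0.42, 0.54]].

Step 4 — quadratic form (x̄ - mu_0)^T · S^{-1} · (x̄ - mu_0):
  S^{-1} · (x̄ - mu_0) = (2.76, -1.62),
  (x̄ - mu_0)^T · [...] = (4.5)·(2.76) + (0.5)·(-1.62) = 11.61.

Step 5 — scale by n: T² = 4 · 11.61 = 46.44.

T² ≈ 46.44


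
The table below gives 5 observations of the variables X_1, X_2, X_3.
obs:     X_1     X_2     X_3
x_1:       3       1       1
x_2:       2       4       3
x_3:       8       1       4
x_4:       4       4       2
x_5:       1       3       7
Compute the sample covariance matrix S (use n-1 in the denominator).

Step 1 — column means:
  mean(X_1) = (3 + 2 + 8 + 4 + 1) / 5 = 18/5 = 3.6
  mean(X_2) = (1 + 4 + 1 + 4 + 3) / 5 = 13/5 = 2.6
  mean(X_3) = (1 + 3 + 4 + 2 + 7) / 5 = 17/5 = 3.4

Step 2 — sample covariance S[i,j] = (1/(n-1)) · Σ_k (x_{k,i} - mean_i) · (x_{k,j} - mean_j), with n-1 = 4.
  S[X_1,X_1] = ((-0.6)·(-0.6) + (-1.6)·(-1.6) + (4.4)·(4.4) + (0.4)·(0.4) + (-2.6)·(-2.6)) / 4 = 29.2/4 = 7.3
  S[X_1,X_2] = ((-0.6)·(-1.6) + (-1.6)·(1.4) + (4.4)·(-1.6) + (0.4)·(1.4) + (-2.6)·(0.4)) / 4 = -8.8/4 = -2.2
  S[X_1,X_3] = ((-0.6)·(-2.4) + (-1.6)·(-0.4) + (4.4)·(0.6) + (0.4)·(-1.4) + (-2.6)·(3.6)) / 4 = -5.2/4 = -1.3
  S[X_2,X_2] = ((-1.6)·(-1.6) + (1.4)·(1.4) + (-1.6)·(-1.6) + (1.4)·(1.4) + (0.4)·(0.4)) / 4 = 9.2/4 = 2.3
  S[X_2,X_3] = ((-1.6)·(-2.4) + (1.4)·(-0.4) + (-1.6)·(0.6) + (1.4)·(-1.4) + (0.4)·(3.6)) / 4 = 1.8/4 = 0.45
  S[X_3,X_3] = ((-2.4)·(-2.4) + (-0.4)·(-0.4) + (0.6)·(0.6) + (-1.4)·(-1.4) + (3.6)·(3.6)) / 4 = 21.2/4 = 5.3

S is symmetric (S[j,i] = S[i,j]). Assembling:

S = [[7.3, -2.2, -1.3],
 [-2.2, 2.3, 0.45],
 [-1.3, 0.45, 5.3]]


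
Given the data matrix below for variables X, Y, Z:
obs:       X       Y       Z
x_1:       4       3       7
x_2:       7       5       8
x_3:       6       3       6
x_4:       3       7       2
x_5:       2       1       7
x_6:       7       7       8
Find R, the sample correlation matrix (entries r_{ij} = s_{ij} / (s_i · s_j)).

Step 1 — column means:
  mean(X) = (4 + 7 + 6 + 3 + 2 + 7) / 6 = 29/6 = 4.8333
  mean(Y) = (3 + 5 + 3 + 7 + 1 + 7) / 6 = 26/6 = 4.3333
  mean(Z) = (7 + 8 + 6 + 2 + 7 + 8) / 6 = 38/6 = 6.3333

Step 2 — sample variances and covariances s[i,j] = (1/(n-1)) · Σ_k (x_{k,i} - mean_i) · (x_{k,j} - mean_j), with n-1 = 5:
  s[X,X] = ((-0.8333)·(-0.8333) + (2.1667)·(2.1667) + (1.1667)·(1.1667) + (-1.8333)·(-1.8333) + (-2.8333)·(-2.8333) + (2.1667)·(2.1667)) / 5 = 22.8333/5 = 4.5667
  s[X,Y] = ((-0.8333)·(-1.3333) + (2.1667)·(0.6667) + (1.1667)·(-1.3333) + (-1.8333)·(2.6667) + (-2.8333)·(-3.3333) + (2.1667)·(2.6667)) / 5 = 11.3333/5 = 2.2667
  s[X,Z] = ((-0.8333)·(0.6667) + (2.1667)·(1.6667) + (1.1667)·(-0.3333) + (-1.8333)·(-4.3333) + (-2.8333)·(0.6667) + (2.1667)·(1.6667)) / 5 = 12.3333/5 = 2.4667
  s[Y,Y] = ((-1.3333)·(-1.3333) + (0.6667)·(0.6667) + (-1.3333)·(-1.3333) + (2.6667)·(2.6667) + (-3.3333)·(-3.3333) + (2.6667)·(2.6667)) / 5 = 29.3333/5 = 5.8667
  s[Y,Z] = ((-1.3333)·(0.6667) + (0.6667)·(1.6667) + (-1.3333)·(-0.3333) + (2.6667)·(-4.3333) + (-3.3333)·(0.6667) + (2.6667)·(1.6667)) / 5 = -8.6667/5 = -1.7333
  s[Z,Z] = ((0.6667)·(0.6667) + (1.6667)·(1.6667) + (-0.3333)·(-0.3333) + (-4.3333)·(-4.3333) + (0.6667)·(0.6667) + (1.6667)·(1.6667)) / 5 = 25.3333/5 = 5.0667
  Sample standard deviations s_i = √(s[i,i]):
  s(X) = √(4.5667) = 2.137
  s(Y) = √(5.8667) = 2.4221
  s(Z) = √(5.0667) = 2.2509

Step 3 — r_{ij} = s_{ij} / (s_i · s_j):
  r[X,X] = 1 (diagonal).
  r[X,Y] = 2.2667 / (2.137 · 2.4221) = 2.2667 / 5.176 = 0.4379
  r[X,Z] = 2.4667 / (2.137 · 2.2509) = 2.4667 / 4.8102 = 0.5128
  r[Y,Y] = 1 (diagonal).
  r[Y,Z] = -1.7333 / (2.4221 · 2.2509) = -1.7333 / 5.452 = -0.3179
  r[Z,Z] = 1 (diagonal).

R is symmetric with unit diagonal. Assembling:

R = [[1, 0.4379, 0.5128],
 [0.4379, 1, -0.3179],
 [0.5128, -0.3179, 1]]


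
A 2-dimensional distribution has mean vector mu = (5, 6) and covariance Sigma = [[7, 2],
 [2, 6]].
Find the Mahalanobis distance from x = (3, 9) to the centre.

Step 1 — centre the observation: (x - mu) = (-2, 3).

Step 2 — invert Sigma. det(Sigma) = 7·6 - (2)² = 38.
  Sigma^{-1} = (1/det) · [[d, -b], [-b, a]] = [[0.1579, -0.0526],
 [-0.0526, 0.1842]].

Step 3 — form the quadratic (x - mu)^T · Sigma^{-1} · (x - mu):
  Sigma^{-1} · (x - mu) = (-0.4737, 0.6579).
  (x - mu)^T · [Sigma^{-1} · (x - mu)] = (-2)·(-0.4737) + (3)·(0.6579) = 2.9211.

Step 4 — take square root: d = √(2.9211) ≈ 1.7091.

d(x, mu) = √(2.9211) ≈ 1.7091


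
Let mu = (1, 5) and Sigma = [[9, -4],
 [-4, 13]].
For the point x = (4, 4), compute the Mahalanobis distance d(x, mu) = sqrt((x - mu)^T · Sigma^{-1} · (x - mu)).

Step 1 — centre the observation: (x - mu) = (3, -1).

Step 2 — invert Sigma. det(Sigma) = 9·13 - (-4)² = 101.
  Sigma^{-1} = (1/det) · [[d, -b], [-b, a]] = [[0.1287, 0.0396],
 [0.0396, 0.0891]].

Step 3 — form the quadratic (x - mu)^T · Sigma^{-1} · (x - mu):
  Sigma^{-1} · (x - mu) = (0.3465, 0.0297).
  (x - mu)^T · [Sigma^{-1} · (x - mu)] = (3)·(0.3465) + (-1)·(0.0297) = 1.0099.

Step 4 — take square root: d = √(1.0099) ≈ 1.0049.

d(x, mu) = √(1.0099) ≈ 1.0049


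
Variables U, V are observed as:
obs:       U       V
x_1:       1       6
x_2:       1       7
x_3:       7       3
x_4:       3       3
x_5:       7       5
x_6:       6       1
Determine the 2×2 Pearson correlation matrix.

Step 1 — column means:
  mean(U) = (1 + 1 + 7 + 3 + 7 + 6) / 6 = 25/6 = 4.1667
  mean(V) = (6 + 7 + 3 + 3 + 5 + 1) / 6 = 25/6 = 4.1667

Step 2 — sample variances and covariances s[i,j] = (1/(n-1)) · Σ_k (x_{k,i} - mean_i) · (x_{k,j} - mean_j), with n-1 = 5:
  s[U,U] = ((-3.1667)·(-3.1667) + (-3.1667)·(-3.1667) + (2.8333)·(2.8333) + (-1.1667)·(-1.1667) + (2.8333)·(2.8333) + (1.8333)·(1.8333)) / 5 = 40.8333/5 = 8.1667
  s[U,V] = ((-3.1667)·(1.8333) + (-3.1667)·(2.8333) + (2.8333)·(-1.1667) + (-1.1667)·(-1.1667) + (2.8333)·(0.8333) + (1.8333)·(-3.1667)) / 5 = -20.1667/5 = -4.0333
  s[V,V] = ((1.8333)·(1.8333) + (2.8333)·(2.8333) + (-1.1667)·(-1.1667) + (-1.1667)·(-1.1667) + (0.8333)·(0.8333) + (-3.1667)·(-3.1667)) / 5 = 24.8333/5 = 4.9667
  Sample standard deviations s_i = √(s[i,i]):
  s(U) = √(8.1667) = 2.8577
  s(V) = √(4.9667) = 2.2286

Step 3 — r_{ij} = s_{ij} / (s_i · s_j):
  r[U,U] = 1 (diagonal).
  r[U,V] = -4.0333 / (2.8577 · 2.2286) = -4.0333 / 6.3688 = -0.6333
  r[V,V] = 1 (diagonal).

R is symmetric with unit diagonal. Assembling:

R = [[1, -0.6333],
 [-0.6333, 1]]


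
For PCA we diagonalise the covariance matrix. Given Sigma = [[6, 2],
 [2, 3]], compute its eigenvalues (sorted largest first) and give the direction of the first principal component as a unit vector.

Step 1 — characteristic polynomial of 2×2 Sigma:
  det(Sigma - λI) = λ² - trace · λ + det = 0.
  trace = 6 + 3 = 9, det = 6·3 - (2)² = 14.
Step 2 — discriminant:
  Δ = trace² - 4·det = 81 - 56 = 25.
Step 3 — eigenvalues:
  λ = (trace ± √Δ)/2 = (9 ± 5)/2,
  λ_1 = 7,  λ_2 = 2.

Step 4 — unit eigenvector for λ_1: solve (Sigma - λ_1 I)v = 0. First row:
  (6 - 7)·v_x + (2)·v_y = 0, i.e. (-1)·v_x + (2)·v_y = 0,
  so v ∝ (b, λ_1 - a) = (2, 1) = u.
  ||u|| = √((2)² + (1)²) = √(5) ≈ 2.2361,
  v_1 = u/||u|| ≈ (0.8944, 0.4472) (||v_1|| = 1).

λ_1 = 7,  λ_2 = 2;  v_1 ≈ (0.8944, 0.4472)


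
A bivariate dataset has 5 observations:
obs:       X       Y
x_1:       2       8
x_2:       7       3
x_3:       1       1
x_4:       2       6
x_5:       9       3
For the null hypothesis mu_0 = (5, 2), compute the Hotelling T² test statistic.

Step 1 — sample mean vector:
  mean(X) = (2 + 7 + 1 + 2 + 9) / 5 = 21/5 = 4.2
  mean(Y) = (8 + 3 + 1 + 6 + 3) / 5 = 21/5 = 4.2
  x̄ = (4.2, 4.2),  deviation x̄ - mu_0 = (4.2, 4.2) - (5, 2) = (-0.8, 2.2).

Step 2 — sample covariance matrix, S[i,j] = (1/(n-1)) · Σ_k (x_{k,i} - mean_i) · (x_{k,j} - mean_j), divisor n-1 = 4:
  S[X,X] = ((-2.2)·(-2.2) + (2.8)·(2.8) + (-3.2)·(-3.2) + (-2.2)·(-2.2) + (4.8)·(4.8)) / 4 = 50.8/4 = 12.7
  S[X,Y] = ((-2.2)·(3.8) + (2.8)·(-1.2) + (-3.2)·(-3.2) + (-2.2)·(1.8) + (4.8)·(-1.2)) / 4 = -11.2/4 = -2.8
  S[Y,Y] = ((3.8)·(3.8) + (-1.2)·(-1.2) + (-3.2)·(-3.2) + (1.8)·(1.8) + (-1.2)·(-1.2)) / 4 = 30.8/4 = 7.7
  S = [[12.7, -2.8],
 [-2.8, 7.7]].

Step 3 — invert S. det(S) = 12.7·7.7 - (-2.8)² = 89.95.
  S^{-1} = (1/det) · [[d, -b], [-b, a]] = [[0.0856, 0.0311],
 [0.0311, 0.1412]].

Step 4 — quadratic form (x̄ - mu_0)^T · S^{-1} · (x̄ - mu_0):
  S^{-1} · (x̄ - mu_0) = (0, 0.2857),
  (x̄ - mu_0)^T · [...] = (-0.8)·(0) + (2.2)·(0.2857) = 0.6286.

Step 5 — scale by n: T² = 5 · 0.6286 = 3.1429.

T² ≈ 3.1429


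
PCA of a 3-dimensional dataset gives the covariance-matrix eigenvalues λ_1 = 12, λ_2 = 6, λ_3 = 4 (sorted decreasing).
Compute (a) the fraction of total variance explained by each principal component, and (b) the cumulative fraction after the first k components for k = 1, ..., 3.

Step 1 — total variance = trace(Sigma) = Σ λ_i = 12 + 6 + 4 = 22.

Step 2 — fraction explained by component i = λ_i / Σ λ:
  PC1: 12/22 = 0.5455
  PC2: 6/22 = 0.2727
  PC3: 4/22 = 0.1818

Step 3 — cumulative fraction after k components = (λ_1 + ... + λ_k) / Σ λ:
  k = 1: 12/22 = 0.5455
  k = 2: (12 + 6)/22 = 18/22 = 0.8182
  k = 3: (12 + 6 + 4)/22 = 22/22 = 1

Summary (fraction, with percent):

explained: PC1 0.5455 (54.55%), PC2 0.2727 (27.27%), PC3 0.1818 (18.18%);  cumulative: 0.5455, 0.8182, 1


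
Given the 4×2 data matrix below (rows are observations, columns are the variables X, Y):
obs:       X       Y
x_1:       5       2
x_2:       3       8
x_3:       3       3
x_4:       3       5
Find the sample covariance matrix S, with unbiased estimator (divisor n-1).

Step 1 — column means:
  mean(X) = (5 + 3 + 3 + 3) / 4 = 14/4 = 3.5
  mean(Y) = (2 + 8 + 3 + 5) / 4 = 18/4 = 4.5

Step 2 — sample covariance S[i,j] = (1/(n-1)) · Σ_k (x_{k,i} - mean_i) · (x_{k,j} - mean_j), with n-1 = 3.
  S[X,X] = ((1.5)·(1.5) + (-0.5)·(-0.5) + (-0.5)·(-0.5) + (-0.5)·(-0.5)) / 3 = 3/3 = 1
  S[X,Y] = ((1.5)·(-2.5) + (-0.5)·(3.5) + (-0.5)·(-1.5) + (-0.5)·(0.5)) / 3 = -5/3 = -1.6667
  S[Y,Y] = ((-2.5)·(-2.5) + (3.5)·(3.5) + (-1.5)·(-1.5) + (0.5)·(0.5)) / 3 = 21/3 = 7

S is symmetric (S[j,i] = S[i,j]). Assembling:

S = [[1, -1.6667],
 [-1.6667, 7]]


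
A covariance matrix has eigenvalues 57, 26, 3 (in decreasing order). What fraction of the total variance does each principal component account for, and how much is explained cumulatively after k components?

Step 1 — total variance = trace(Sigma) = Σ λ_i = 57 + 26 + 3 = 86.

Step 2 — fraction explained by component i = λ_i / Σ λ:
  PC1: 57/86 = 0.6628
  PC2: 26/86 = 0.3023
  PC3: 3/86 = 0.0349

Step 3 — cumulative fraction after k components = (λ_1 + ... + λ_k) / Σ λ:
  k = 1: 57/86 = 0.6628
  k = 2: (57 + 26)/86 = 83/86 = 0.9651
  k = 3: (57 + 26 + 3)/86 = 86/86 = 1

Summary (fraction, with percent):

explained: PC1 0.6628 (66.28%), PC2 0.3023 (30.23%), PC3 0.0349 (3.49%);  cumulative: 0.6628, 0.9651, 1


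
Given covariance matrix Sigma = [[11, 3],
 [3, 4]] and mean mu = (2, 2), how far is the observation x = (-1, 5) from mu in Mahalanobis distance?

Step 1 — centre the observation: (x - mu) = (-3, 3).

Step 2 — invert Sigma. det(Sigma) = 11·4 - (3)² = 35.
  Sigma^{-1} = (1/det) · [[d, -b], [-b, a]] = [[0.1143, -0.0857],
 [-0.0857, 0.3143]].

Step 3 — form the quadratic (x - mu)^T · Sigma^{-1} · (x - mu):
  Sigma^{-1} · (x - mu) = (-0.6, 1.2).
  (x - mu)^T · [Sigma^{-1} · (x - mu)] = (-3)·(-0.6) + (3)·(1.2) = 5.4.

Step 4 — take square root: d = √(5.4) ≈ 2.3238.

d(x, mu) = √(5.4) ≈ 2.3238


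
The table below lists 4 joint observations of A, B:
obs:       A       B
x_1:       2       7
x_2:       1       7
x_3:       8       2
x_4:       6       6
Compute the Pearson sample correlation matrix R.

Step 1 — column means:
  mean(A) = (2 + 1 + 8 + 6) / 4 = 17/4 = 4.25
  mean(B) = (7 + 7 + 2 + 6) / 4 = 22/4 = 5.5

Step 2 — sample variances and covariances s[i,j] = (1/(n-1)) · Σ_k (x_{k,i} - mean_i) · (x_{k,j} - mean_j), with n-1 = 3:
  s[A,A] = ((-2.25)·(-2.25) + (-3.25)·(-3.25) + (3.75)·(3.75) + (1.75)·(1.75)) / 3 = 32.75/3 = 10.9167
  s[A,B] = ((-2.25)·(1.5) + (-3.25)·(1.5) + (3.75)·(-3.5) + (1.75)·(0.5)) / 3 = -20.5/3 = -6.8333
  s[B,B] = ((1.5)·(1.5) + (1.5)·(1.5) + (-3.5)·(-3.5) + (0.5)·(0.5)) / 3 = 17/3 = 5.6667
  Sample standard deviations s_i = √(s[i,i]):
  s(A) = √(10.9167) = 3.304
  s(B) = √(5.6667) = 2.3805

Step 3 — r_{ij} = s_{ij} / (s_i · s_j):
  r[A,A] = 1 (diagonal).
  r[A,B] = -6.8333 / (3.304 · 2.3805) = -6.8333 / 7.8652 = -0.8688
  r[B,B] = 1 (diagonal).

R is symmetric with unit diagonal. Assembling:

R = [[1, -0.8688],
 [-0.8688, 1]]


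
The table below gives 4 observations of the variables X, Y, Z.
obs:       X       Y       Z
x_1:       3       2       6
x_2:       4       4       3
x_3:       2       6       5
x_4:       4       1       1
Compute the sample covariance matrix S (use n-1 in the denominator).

Step 1 — column means:
  mean(X) = (3 + 4 + 2 + 4) / 4 = 13/4 = 3.25
  mean(Y) = (2 + 4 + 6 + 1) / 4 = 13/4 = 3.25
  mean(Z) = (6 + 3 + 5 + 1) / 4 = 15/4 = 3.75

Step 2 — sample covariance S[i,j] = (1/(n-1)) · Σ_k (x_{k,i} - mean_i) · (x_{k,j} - mean_j), with n-1 = 3.
  S[X,X] = ((-0.25)·(-0.25) + (0.75)·(0.75) + (-1.25)·(-1.25) + (0.75)·(0.75)) / 3 = 2.75/3 = 0.9167
  S[X,Y] = ((-0.25)·(-1.25) + (0.75)·(0.75) + (-1.25)·(2.75) + (0.75)·(-2.25)) / 3 = -4.25/3 = -1.4167
  S[X,Z] = ((-0.25)·(2.25) + (0.75)·(-0.75) + (-1.25)·(1.25) + (0.75)·(-2.75)) / 3 = -4.75/3 = -1.5833
  S[Y,Y] = ((-1.25)·(-1.25) + (0.75)·(0.75) + (2.75)·(2.75) + (-2.25)·(-2.25)) / 3 = 14.75/3 = 4.9167
  S[Y,Z] = ((-1.25)·(2.25) + (0.75)·(-0.75) + (2.75)·(1.25) + (-2.25)·(-2.75)) / 3 = 6.25/3 = 2.0833
  S[Z,Z] = ((2.25)·(2.25) + (-0.75)·(-0.75) + (1.25)·(1.25) + (-2.75)·(-2.75)) / 3 = 14.75/3 = 4.9167

S is symmetric (S[j,i] = S[i,j]). Assembling:

S = [[0.9167, -1.4167, -1.5833],
 [-1.4167, 4.9167, 2.0833],
 [-1.5833, 2.0833, 4.9167]]


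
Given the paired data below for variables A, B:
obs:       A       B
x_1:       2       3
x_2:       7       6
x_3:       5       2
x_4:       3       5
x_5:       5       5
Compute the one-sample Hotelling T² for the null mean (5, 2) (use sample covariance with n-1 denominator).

Step 1 — sample mean vector:
  mean(A) = (2 + 7 + 5 + 3 + 5) / 5 = 22/5 = 4.4
  mean(B) = (3 + 6 + 2 + 5 + 5) / 5 = 21/5 = 4.2
  x̄ = (4.4, 4.2),  deviation x̄ - mu_0 = (4.4, 4.2) - (5, 2) = (-0.6, 2.2).

Step 2 — sample covariance matrix, S[i,j] = (1/(n-1)) · Σ_k (x_{k,i} - mean_i) · (x_{k,j} - mean_j), divisor n-1 = 4:
  S[A,A] = ((-2.4)·(-2.4) + (2.6)·(2.6) + (0.6)·(0.6) + (-1.4)·(-1.4) + (0.6)·(0.6)) / 4 = 15.2/4 = 3.8
  S[A,B] = ((-2.4)·(-1.2) + (2.6)·(1.8) + (0.6)·(-2.2) + (-1.4)·(0.8) + (0.6)·(0.8)) / 4 = 5.6/4 = 1.4
  S[B,B] = ((-1.2)·(-1.2) + (1.8)·(1.8) + (-2.2)·(-2.2) + (0.8)·(0.8) + (0.8)·(0.8)) / 4 = 10.8/4 = 2.7
  S = [[3.8, 1.4],
 [1.4, 2.7]].

Step 3 — invert S. det(S) = 3.8·2.7 - (1.4)² = 8.3.
  S^{-1} = (1/det) · [[d, -b], [-b, a]] = [[0.3253, -0.1687],
 [-0.1687, 0.4578]].

Step 4 — quadratic form (x̄ - mu_0)^T · S^{-1} · (x̄ - mu_0):
  S^{-1} · (x̄ - mu_0) = (-0.5663, 1.1084),
  (x̄ - mu_0)^T · [...] = (-0.6)·(-0.5663) + (2.2)·(1.1084) = 2.7783.

Step 5 — scale by n: T² = 5 · 2.7783 = 13.8916.

T² ≈ 13.8916


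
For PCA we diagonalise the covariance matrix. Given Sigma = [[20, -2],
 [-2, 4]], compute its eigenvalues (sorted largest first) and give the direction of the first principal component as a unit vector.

Step 1 — characteristic polynomial of 2×2 Sigma:
  det(Sigma - λI) = λ² - trace · λ + det = 0.
  trace = 20 + 4 = 24, det = 20·4 - (-2)² = 76.
Step 2 — discriminant:
  Δ = trace² - 4·det = 576 - 304 = 272.
Step 3 — eigenvalues:
  λ = (trace ± √Δ)/2 = (24 ± 16.4924)/2,
  λ_1 = 20.2462,  λ_2 = 3.7538.

Step 4 — unit eigenvector for λ_1: solve (Sigma - λ_1 I)v = 0. First row:
  (20 - 20.2462)·v_x + (-2)·v_y = 0, i.e. (-0.2462)·v_x + (-2)·v_y = 0,
  so v ∝ (b, λ_1 - a) = (-2, 0.2462); multiply by -1 so the first entry is positive: u = (2, -0.2462).
  ||u|| = √((2)² + (-0.2462)²) = √(4.0606) ≈ 2.0151,
  v_1 = u/||u|| ≈ (0.9925, -0.1222) (||v_1|| = 1).

λ_1 = 20.2462,  λ_2 = 3.7538;  v_1 ≈ (0.9925, -0.1222)


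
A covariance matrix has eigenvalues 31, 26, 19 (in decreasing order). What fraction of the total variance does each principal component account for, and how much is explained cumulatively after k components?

Step 1 — total variance = trace(Sigma) = Σ λ_i = 31 + 26 + 19 = 76.

Step 2 — fraction explained by component i = λ_i / Σ λ:
  PC1: 31/76 = 0.4079
  PC2: 26/76 = 0.3421
  PC3: 19/76 = 0.25

Step 3 — cumulative fraction after k components = (λ_1 + ... + λ_k) / Σ λ:
  k = 1: 31/76 = 0.4079
  k = 2: (31 + 26)/76 = 57/76 = 0.75
  k = 3: (31 + 26 + 19)/76 = 76/76 = 1

Summary (fraction, with percent):

explained: PC1 0.4079 (40.79%), PC2 0.3421 (34.21%), PC3 0.25 (25%);  cumulative: 0.4079, 0.75, 1


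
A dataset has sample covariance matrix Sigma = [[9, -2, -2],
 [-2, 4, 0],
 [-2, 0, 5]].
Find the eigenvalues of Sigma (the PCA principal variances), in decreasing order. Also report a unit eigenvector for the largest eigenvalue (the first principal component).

Step 1 — characteristic polynomial p(λ) = det(λI - Sigma) = λ³ - tr·λ² + c_1·λ - det, where tr = trace, c_1 = sum of the principal 2×2 minors, det = det(Sigma):
  tr = 9 + 4 + 5 = 18,
  c_1 = (9·4 - (-2)²) + (9·5 - (-2)²) + (4·5 - (0)²) = 32 + 41 + 20 = 93,
  det = 9·(4·5 - (0)²) - (-2)·((-2)·5 - (0)·(-2)) + (-2)·((-2)·(0) - 4·(-2)) = 9·(20) - (-2)·(-10) + (-2)·(8) = 144.
  So p(λ) = λ³ - 18λ² + 93λ - 144.
Step 2 — look for an integer root (rational root theorem: any rational root is an integer divisor of 144). Testing λ = 3:
  p(3) = 27 - 162 + 279 - 144 = 0  ✓
  Dividing out (λ - 3): p(λ) = (λ - 3)(λ² - 15λ + 48).
Step 3 — remaining eigenvalues from the quadratic λ² - 15λ + 48 = 0:
  Δ = 15² - 4·48 = 225 - 192 = 33,  λ = (15 ± √33)/2 = (15 ± 5.7446)/2 ≈ 10.3723 or 4.6277.
  Sorted: λ_1 = 10.3723,  λ_2 = 4.6277,  λ_3 = 3  (check: sum = 18 = tr ✓).

Step 4 — unit eigenvector for λ_1 ≈ 10.3723: v spans the null space of (Sigma - λ_1 I), whose rows are
  r_1 = (-1.3723, -2, -2),  r_2 = (-2, -6.3723, 0),  r_3 = (-2, 0, -5.3723).
  v is orthogonal to every row, so take v ∝ r_1 × r_2 = ((-2)·(0) - (-2)·(-6.3723), (-2)·(-2) - (-1.3723)·(0), (-1.3723)·(-6.3723) - (-2)·(-2)) ≈ (-12.7446, 4, 4.7446).
  Rescale (multiply by -1 so the first nonzero entry is positive): u = (12.7446, -4, -4.7446).
  ||u|| = √((12.7446)² + (-4)² + (-4.7446)²) = √(200.9348) ≈ 14.1751,  v_1 = u/||u|| ≈ (0.8991, -0.2822, -0.3347) (||v_1|| = 1).

λ_1 = 10.3723,  λ_2 = 4.6277,  λ_3 = 3;  v_1 ≈ (0.8991, -0.2822, -0.3347)
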